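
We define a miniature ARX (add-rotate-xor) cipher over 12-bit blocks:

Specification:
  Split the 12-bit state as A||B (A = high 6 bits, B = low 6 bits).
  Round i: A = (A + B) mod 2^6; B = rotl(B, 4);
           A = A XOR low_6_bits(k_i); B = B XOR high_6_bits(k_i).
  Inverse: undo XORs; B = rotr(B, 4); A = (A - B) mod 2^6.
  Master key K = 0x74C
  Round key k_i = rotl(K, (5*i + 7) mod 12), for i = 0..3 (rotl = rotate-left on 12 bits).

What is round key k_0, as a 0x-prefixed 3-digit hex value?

K = 0x74C
k_0 = rotl(K, (5*0+7) mod 12) = rotl(K, 7) = 0x63A

0x63A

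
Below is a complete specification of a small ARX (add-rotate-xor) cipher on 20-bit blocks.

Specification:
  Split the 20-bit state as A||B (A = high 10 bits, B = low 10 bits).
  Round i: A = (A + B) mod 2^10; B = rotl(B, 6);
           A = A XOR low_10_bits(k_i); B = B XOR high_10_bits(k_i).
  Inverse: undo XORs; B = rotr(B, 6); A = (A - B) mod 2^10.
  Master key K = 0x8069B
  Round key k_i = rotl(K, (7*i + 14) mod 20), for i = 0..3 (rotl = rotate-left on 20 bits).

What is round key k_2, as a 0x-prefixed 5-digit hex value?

K = 0x8069B
k_0 = rotl(K, (7*0+14) mod 20) = rotl(K, 14) = 0x6E01A
k_1 = rotl(K, (7*1+14) mod 20) = rotl(K, 1) = 0x00D37
k_2 = rotl(K, (7*2+14) mod 20) = rotl(K, 8) = 0x69B80

0x69B80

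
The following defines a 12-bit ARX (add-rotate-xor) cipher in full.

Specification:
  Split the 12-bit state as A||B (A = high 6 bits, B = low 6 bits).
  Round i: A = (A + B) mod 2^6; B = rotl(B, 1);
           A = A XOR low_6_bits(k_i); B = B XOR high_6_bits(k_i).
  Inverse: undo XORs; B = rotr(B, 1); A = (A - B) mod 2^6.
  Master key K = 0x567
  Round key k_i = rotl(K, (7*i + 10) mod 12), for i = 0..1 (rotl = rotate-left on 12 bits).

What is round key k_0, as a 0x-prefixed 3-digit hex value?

K = 0x567
k_0 = rotl(K, (7*0+10) mod 12) = rotl(K, 10) = 0xD59

0xD59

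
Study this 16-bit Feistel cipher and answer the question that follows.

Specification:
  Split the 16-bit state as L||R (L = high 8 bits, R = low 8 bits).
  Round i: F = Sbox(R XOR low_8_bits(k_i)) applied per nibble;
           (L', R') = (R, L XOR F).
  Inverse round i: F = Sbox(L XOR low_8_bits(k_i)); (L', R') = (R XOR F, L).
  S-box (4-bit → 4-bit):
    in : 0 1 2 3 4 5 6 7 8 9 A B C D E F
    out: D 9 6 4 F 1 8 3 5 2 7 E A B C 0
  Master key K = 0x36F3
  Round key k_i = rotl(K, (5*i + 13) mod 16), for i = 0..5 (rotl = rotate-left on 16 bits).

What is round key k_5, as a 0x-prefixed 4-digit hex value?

0xBCCD

K = 0x36F3
k_0 = rotl(K, (5*0+13) mod 16) = rotl(K, 13) = 0x66DE
k_1 = rotl(K, (5*1+13) mod 16) = rotl(K, 2) = 0xDBCC
k_2 = rotl(K, (5*2+13) mod 16) = rotl(K, 7) = 0x799B
k_3 = rotl(K, (5*3+13) mod 16) = rotl(K, 12) = 0x336F
k_4 = rotl(K, (5*4+13) mod 16) = rotl(K, 1) = 0x6DE6
k_5 = rotl(K, (5*5+13) mod 16) = rotl(K, 6) = 0xBCCD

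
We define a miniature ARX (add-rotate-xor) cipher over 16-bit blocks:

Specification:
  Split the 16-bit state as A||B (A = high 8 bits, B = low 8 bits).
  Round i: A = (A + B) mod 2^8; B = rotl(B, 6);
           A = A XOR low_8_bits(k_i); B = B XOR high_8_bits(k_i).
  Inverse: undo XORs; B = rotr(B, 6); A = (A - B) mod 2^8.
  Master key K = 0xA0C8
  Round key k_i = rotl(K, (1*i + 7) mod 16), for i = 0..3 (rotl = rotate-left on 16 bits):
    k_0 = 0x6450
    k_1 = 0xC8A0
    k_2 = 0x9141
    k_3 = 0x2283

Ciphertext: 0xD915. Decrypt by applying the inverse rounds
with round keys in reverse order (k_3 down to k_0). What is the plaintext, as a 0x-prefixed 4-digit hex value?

s_0 = ciphertext = 0xD915
s_1 = InvRound(s_0, k_3) = 0x7EDC
s_2 = InvRound(s_1, k_2) = 0x0A35
s_3 = InvRound(s_2, k_1) = 0xB3F7
s_4 = InvRound(s_3, k_0) = 0x954E

0x954E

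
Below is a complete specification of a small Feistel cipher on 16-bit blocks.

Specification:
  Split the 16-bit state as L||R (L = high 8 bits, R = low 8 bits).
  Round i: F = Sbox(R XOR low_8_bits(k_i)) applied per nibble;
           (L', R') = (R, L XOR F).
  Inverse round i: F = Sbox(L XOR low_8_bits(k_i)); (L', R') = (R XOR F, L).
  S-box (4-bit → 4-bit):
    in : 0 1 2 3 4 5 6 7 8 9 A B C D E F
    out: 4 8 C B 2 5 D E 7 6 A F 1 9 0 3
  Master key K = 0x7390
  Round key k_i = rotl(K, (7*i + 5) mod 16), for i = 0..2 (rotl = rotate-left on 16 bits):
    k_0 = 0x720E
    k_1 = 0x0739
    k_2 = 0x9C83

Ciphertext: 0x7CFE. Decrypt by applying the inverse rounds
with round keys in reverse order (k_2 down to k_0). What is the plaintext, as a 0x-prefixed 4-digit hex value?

s_0 = ciphertext = 0x7CFE
s_1 = InvRound(s_0, k_2) = 0xCD7C
s_2 = InvRound(s_1, k_1) = 0x4ECD
s_3 = InvRound(s_2, k_0) = 0xE94E

0xE94E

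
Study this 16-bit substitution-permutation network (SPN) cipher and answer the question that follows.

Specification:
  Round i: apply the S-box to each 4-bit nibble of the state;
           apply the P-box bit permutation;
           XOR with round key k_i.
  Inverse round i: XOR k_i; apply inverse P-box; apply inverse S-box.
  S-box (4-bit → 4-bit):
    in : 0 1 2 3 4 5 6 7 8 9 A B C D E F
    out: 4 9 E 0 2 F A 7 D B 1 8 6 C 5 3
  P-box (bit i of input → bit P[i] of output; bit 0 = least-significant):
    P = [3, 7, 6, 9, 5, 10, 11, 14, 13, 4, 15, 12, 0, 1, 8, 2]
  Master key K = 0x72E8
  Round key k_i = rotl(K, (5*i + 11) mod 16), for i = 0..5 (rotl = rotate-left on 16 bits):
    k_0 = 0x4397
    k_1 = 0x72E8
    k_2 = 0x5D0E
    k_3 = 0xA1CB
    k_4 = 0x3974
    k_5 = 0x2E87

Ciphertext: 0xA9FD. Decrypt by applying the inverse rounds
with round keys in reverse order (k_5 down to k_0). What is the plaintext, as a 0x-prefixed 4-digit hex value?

s_0 = ciphertext = 0xA9FD
s_1 = InvRound(s_0, k_5) = 0xCCF8
s_2 = InvRound(s_1, k_4) = 0xD86F
s_3 = InvRound(s_2, k_3) = 0xD184
s_4 = InvRound(s_3, k_2) = 0x40CF
s_5 = InvRound(s_4, k_1) = 0x91AB
s_6 = InvRound(s_5, k_0) = 0xB211

0xB211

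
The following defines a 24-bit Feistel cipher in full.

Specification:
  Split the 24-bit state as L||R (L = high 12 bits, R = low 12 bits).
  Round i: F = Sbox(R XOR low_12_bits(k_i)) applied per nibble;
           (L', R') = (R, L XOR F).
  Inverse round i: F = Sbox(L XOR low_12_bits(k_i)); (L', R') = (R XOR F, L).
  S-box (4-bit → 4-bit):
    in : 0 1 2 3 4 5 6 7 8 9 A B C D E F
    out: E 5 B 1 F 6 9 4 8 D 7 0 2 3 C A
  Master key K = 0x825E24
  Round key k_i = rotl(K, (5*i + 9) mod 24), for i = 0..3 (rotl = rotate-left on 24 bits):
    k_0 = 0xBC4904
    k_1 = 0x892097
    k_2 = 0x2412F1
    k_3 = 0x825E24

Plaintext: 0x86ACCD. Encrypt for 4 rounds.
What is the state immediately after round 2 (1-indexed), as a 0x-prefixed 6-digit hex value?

0xE470F3

s_0 = plaintext = 0x86ACCD
s_1 = Round(s_0, k_0) = 0xCCDE47
s_2 = Round(s_1, k_1) = 0xE470F3
s_3 = Round(s_2, k_2) = 0x0F35AC
s_4 = Round(s_3, k_3) = 0x5AC07B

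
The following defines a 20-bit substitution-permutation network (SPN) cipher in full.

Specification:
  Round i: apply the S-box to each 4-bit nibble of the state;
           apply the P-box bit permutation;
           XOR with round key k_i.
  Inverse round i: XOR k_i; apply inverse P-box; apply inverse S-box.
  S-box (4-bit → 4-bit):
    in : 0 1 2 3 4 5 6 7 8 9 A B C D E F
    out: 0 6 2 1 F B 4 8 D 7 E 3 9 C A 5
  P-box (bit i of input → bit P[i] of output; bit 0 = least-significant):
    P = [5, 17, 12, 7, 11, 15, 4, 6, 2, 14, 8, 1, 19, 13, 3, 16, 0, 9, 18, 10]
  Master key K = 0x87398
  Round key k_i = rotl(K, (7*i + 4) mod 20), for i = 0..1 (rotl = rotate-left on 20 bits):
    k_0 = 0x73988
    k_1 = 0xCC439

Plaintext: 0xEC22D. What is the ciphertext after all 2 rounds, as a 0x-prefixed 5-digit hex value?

0xDF39D

s_0 = plaintext = 0xEC22D
s_1 = Round(s_0, k_0) = 0xEEF08
s_2 = Round(s_1, k_1) = 0xDF39D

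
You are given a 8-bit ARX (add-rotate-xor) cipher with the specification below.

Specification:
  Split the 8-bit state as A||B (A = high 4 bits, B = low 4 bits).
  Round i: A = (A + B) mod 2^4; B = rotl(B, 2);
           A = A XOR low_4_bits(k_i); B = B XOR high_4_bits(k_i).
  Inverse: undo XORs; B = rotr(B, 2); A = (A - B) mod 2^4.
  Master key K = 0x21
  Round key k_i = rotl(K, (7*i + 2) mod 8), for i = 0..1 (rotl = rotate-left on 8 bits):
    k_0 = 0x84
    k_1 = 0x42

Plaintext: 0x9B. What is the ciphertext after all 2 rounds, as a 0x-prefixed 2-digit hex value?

0x4D

s_0 = plaintext = 0x9B
s_1 = Round(s_0, k_0) = 0x06
s_2 = Round(s_1, k_1) = 0x4D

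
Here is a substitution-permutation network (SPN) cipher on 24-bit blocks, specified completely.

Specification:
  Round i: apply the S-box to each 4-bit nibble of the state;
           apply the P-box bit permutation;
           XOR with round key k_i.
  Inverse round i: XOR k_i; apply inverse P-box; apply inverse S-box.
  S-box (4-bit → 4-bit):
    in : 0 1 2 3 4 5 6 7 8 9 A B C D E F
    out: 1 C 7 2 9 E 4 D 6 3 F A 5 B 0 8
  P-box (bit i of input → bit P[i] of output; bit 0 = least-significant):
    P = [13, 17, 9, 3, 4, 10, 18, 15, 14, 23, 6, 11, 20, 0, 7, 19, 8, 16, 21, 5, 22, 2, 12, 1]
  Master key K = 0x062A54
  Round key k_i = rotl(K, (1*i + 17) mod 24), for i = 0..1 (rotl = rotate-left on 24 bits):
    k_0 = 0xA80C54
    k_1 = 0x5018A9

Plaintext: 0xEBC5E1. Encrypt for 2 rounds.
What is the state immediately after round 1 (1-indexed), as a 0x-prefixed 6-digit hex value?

0x3906BC

s_0 = plaintext = 0xEBC5E1
s_1 = Round(s_0, k_0) = 0x3906BC
s_2 = Round(s_1, k_1) = 0x41BFED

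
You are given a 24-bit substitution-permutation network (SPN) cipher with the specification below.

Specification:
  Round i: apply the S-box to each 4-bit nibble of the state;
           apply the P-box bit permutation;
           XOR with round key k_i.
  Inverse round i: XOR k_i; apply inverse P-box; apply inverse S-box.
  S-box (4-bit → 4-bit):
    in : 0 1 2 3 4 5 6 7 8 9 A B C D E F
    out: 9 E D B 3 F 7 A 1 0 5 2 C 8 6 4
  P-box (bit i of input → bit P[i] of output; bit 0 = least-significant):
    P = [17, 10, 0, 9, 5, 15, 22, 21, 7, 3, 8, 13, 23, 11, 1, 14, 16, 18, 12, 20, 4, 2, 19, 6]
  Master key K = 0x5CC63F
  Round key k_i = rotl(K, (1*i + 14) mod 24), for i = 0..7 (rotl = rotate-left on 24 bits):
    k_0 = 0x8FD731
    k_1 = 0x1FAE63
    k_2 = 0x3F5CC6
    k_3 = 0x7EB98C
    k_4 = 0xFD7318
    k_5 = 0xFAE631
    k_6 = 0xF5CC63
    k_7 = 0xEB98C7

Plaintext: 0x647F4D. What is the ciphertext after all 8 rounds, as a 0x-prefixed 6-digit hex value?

s_0 = plaintext = 0x647F4D
s_1 = Round(s_0, k_0) = 0x821C05
s_2 = Round(s_1, k_1) = 0x2CD150
s_3 = Round(s_2, k_2) = 0x45AFBE
s_4 = Round(s_3, k_3) = 0xEB2C9B
s_5 = Round(s_4, k_4) = 0x71161E
s_6 = Round(s_5, k_5) = 0x8E3BFE
s_7 = Round(s_6, k_6) = 0x31907A
s_8 = Round(s_7, k_7) = 0xDD2812

0xDD2812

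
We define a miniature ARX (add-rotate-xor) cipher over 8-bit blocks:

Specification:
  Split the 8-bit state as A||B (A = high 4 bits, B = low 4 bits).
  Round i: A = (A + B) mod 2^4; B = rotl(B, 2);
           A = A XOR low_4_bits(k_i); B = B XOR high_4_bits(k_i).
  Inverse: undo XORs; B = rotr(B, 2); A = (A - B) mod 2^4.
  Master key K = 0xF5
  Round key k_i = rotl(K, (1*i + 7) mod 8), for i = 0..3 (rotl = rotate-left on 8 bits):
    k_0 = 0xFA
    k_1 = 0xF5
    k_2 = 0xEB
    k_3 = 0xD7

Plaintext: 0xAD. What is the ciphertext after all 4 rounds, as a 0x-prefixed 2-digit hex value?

s_0 = plaintext = 0xAD
s_1 = Round(s_0, k_0) = 0xD8
s_2 = Round(s_1, k_1) = 0x0D
s_3 = Round(s_2, k_2) = 0x69
s_4 = Round(s_3, k_3) = 0x8B

0x8B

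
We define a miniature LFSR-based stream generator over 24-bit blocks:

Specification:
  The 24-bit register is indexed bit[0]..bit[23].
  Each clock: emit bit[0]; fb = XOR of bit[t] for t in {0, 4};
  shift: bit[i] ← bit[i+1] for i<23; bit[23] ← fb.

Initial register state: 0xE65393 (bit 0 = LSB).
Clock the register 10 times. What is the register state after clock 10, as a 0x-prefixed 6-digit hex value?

reg_0 = 0xE65393
clock 1: out=1, reg = 0x7329C9
clock 2: out=1, reg = 0xB994E4
clock 3: out=0, reg = 0x5CCA72
clock 4: out=0, reg = 0xAE6539
clock 5: out=1, reg = 0x57329C
clock 6: out=0, reg = 0xAB994E
clock 7: out=0, reg = 0x55CCA7
clock 8: out=1, reg = 0xAAE653
clock 9: out=1, reg = 0x557329
clock 10: out=1, reg = 0xAAB994

0xAAB994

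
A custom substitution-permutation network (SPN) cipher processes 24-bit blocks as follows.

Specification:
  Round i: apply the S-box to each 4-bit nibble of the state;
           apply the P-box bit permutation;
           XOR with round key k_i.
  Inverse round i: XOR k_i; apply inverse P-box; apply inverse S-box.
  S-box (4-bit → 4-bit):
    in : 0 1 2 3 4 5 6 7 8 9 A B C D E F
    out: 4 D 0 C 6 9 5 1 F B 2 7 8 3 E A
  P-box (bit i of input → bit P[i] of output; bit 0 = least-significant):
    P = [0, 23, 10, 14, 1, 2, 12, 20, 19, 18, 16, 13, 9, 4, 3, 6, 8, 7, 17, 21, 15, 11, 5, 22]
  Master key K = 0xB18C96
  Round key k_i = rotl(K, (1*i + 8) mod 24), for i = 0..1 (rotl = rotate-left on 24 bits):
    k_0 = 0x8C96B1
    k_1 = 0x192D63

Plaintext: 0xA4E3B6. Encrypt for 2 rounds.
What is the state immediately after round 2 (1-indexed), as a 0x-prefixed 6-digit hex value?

s_0 = plaintext = 0xA4E3B6
s_1 = Round(s_0, k_0) = 0x8FAA6E
s_2 = Round(s_1, k_1) = 0xFDF1D1

0xFDF1D1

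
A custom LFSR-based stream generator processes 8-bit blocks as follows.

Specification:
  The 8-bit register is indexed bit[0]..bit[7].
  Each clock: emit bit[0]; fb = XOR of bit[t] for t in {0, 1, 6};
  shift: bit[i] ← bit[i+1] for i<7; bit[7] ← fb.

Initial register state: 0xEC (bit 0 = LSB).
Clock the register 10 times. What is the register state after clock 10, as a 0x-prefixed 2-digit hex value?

0x6B

reg_0 = 0xEC
clock 1: out=0, reg = 0xF6
clock 2: out=0, reg = 0x7B
clock 3: out=1, reg = 0xBD
clock 4: out=1, reg = 0xDE
clock 5: out=0, reg = 0x6F
clock 6: out=1, reg = 0xB7
clock 7: out=1, reg = 0x5B
clock 8: out=1, reg = 0xAD
clock 9: out=1, reg = 0xD6
clock 10: out=0, reg = 0x6B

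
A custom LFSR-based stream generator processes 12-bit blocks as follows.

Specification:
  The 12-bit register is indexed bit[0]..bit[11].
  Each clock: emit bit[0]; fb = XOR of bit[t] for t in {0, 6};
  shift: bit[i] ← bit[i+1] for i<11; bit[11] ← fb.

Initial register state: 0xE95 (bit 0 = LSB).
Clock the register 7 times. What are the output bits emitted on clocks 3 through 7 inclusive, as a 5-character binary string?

reg_0 = 0xE95
clock 1: out=1, reg = 0xF4A
clock 2: out=0, reg = 0xFA5
clock 3: out=1, reg = 0xFD2
clock 4: out=0, reg = 0xFE9
clock 5: out=1, reg = 0x7F4
clock 6: out=0, reg = 0xBFA
clock 7: out=0, reg = 0xDFD

10100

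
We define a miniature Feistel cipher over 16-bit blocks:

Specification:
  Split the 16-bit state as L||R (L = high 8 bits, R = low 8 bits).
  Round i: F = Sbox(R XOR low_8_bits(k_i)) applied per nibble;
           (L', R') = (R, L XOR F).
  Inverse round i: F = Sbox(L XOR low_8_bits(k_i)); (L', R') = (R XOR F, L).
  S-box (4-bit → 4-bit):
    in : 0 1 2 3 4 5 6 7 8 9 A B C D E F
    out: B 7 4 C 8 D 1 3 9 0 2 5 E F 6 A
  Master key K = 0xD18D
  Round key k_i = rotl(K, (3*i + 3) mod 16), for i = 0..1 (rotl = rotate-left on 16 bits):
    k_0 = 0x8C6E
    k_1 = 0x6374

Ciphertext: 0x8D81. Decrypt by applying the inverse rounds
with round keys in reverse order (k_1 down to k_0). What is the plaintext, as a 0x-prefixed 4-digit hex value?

0x0721

s_0 = ciphertext = 0x8D81
s_1 = InvRound(s_0, k_1) = 0x218D
s_2 = InvRound(s_1, k_0) = 0x0721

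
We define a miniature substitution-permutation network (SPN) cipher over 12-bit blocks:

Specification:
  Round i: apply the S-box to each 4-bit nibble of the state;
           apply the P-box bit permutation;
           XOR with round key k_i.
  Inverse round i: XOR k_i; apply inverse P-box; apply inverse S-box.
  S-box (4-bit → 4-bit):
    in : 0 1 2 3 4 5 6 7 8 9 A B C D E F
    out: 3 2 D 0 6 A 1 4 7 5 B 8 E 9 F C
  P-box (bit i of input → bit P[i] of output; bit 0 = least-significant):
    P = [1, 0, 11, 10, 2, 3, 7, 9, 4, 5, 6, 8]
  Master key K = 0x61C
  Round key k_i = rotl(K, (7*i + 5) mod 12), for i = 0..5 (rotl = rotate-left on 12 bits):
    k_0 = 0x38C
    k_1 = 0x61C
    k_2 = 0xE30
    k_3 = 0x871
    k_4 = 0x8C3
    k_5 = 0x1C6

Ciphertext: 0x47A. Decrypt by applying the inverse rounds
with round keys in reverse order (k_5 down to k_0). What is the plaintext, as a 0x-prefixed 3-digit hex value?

0xDBF

s_0 = ciphertext = 0x47A
s_1 = InvRound(s_0, k_5) = 0xA8B
s_2 = InvRound(s_1, k_4) = 0x753
s_3 = InvRound(s_2, k_3) = 0x5B2
s_4 = InvRound(s_3, k_2) = 0xBF9
s_5 = InvRound(s_4, k_1) = 0xC9C
s_6 = InvRound(s_5, k_0) = 0xDBF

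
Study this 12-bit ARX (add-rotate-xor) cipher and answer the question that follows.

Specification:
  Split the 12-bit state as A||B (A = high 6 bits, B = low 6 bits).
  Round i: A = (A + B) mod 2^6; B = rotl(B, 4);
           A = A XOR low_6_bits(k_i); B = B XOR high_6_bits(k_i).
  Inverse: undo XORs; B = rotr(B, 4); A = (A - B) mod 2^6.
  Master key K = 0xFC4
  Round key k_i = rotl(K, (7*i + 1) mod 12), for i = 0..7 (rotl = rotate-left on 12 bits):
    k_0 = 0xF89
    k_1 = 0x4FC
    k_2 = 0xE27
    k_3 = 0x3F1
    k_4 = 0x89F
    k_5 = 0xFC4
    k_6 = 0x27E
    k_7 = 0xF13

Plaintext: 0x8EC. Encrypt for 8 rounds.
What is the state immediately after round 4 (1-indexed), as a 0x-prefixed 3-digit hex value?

0xF39

s_0 = plaintext = 0x8EC
s_1 = Round(s_0, k_0) = 0x1B5
s_2 = Round(s_1, k_1) = 0x1CE
s_3 = Round(s_2, k_2) = 0xC9B
s_4 = Round(s_3, k_3) = 0xF39
s_5 = Round(s_4, k_4) = 0xABC
s_6 = Round(s_5, k_5) = 0x8B0
s_7 = Round(s_6, k_6) = 0xB05
s_8 = Round(s_7, k_7) = 0x8AD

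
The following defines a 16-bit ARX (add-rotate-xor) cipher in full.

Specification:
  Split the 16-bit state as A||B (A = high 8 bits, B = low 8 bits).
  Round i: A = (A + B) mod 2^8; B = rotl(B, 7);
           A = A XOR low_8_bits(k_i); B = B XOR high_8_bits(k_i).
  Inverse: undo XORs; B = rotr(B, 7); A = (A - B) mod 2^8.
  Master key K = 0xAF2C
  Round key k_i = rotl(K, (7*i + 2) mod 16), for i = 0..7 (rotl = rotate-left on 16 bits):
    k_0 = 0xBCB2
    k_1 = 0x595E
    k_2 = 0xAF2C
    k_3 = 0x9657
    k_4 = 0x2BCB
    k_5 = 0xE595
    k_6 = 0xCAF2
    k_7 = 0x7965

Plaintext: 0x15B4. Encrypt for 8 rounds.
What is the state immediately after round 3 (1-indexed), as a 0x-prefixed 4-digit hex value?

0x45BA

s_0 = plaintext = 0x15B4
s_1 = Round(s_0, k_0) = 0x7BE6
s_2 = Round(s_1, k_1) = 0x3F2A
s_3 = Round(s_2, k_2) = 0x45BA
s_4 = Round(s_3, k_3) = 0xA8CB
s_5 = Round(s_4, k_4) = 0xB8CE
s_6 = Round(s_5, k_5) = 0x1382
s_7 = Round(s_6, k_6) = 0x678B
s_8 = Round(s_7, k_7) = 0x97BC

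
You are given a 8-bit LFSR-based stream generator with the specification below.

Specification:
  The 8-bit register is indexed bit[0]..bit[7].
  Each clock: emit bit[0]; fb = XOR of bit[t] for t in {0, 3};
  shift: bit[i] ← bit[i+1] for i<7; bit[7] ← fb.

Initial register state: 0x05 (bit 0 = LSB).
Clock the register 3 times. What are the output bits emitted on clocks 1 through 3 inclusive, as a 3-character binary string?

101

reg_0 = 0x05
clock 1: out=1, reg = 0x82
clock 2: out=0, reg = 0x41
clock 3: out=1, reg = 0xA0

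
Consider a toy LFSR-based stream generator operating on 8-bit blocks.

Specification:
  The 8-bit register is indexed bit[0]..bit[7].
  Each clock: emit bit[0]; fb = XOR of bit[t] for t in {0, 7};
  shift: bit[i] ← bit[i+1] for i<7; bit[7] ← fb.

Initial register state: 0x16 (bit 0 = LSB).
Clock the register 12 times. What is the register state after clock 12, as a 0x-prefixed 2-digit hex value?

reg_0 = 0x16
clock 1: out=0, reg = 0x0B
clock 2: out=1, reg = 0x85
clock 3: out=1, reg = 0x42
clock 4: out=0, reg = 0x21
clock 5: out=1, reg = 0x90
clock 6: out=0, reg = 0xC8
clock 7: out=0, reg = 0xE4
clock 8: out=0, reg = 0xF2
clock 9: out=0, reg = 0xF9
clock 10: out=1, reg = 0x7C
clock 11: out=0, reg = 0x3E
clock 12: out=0, reg = 0x1F

0x1F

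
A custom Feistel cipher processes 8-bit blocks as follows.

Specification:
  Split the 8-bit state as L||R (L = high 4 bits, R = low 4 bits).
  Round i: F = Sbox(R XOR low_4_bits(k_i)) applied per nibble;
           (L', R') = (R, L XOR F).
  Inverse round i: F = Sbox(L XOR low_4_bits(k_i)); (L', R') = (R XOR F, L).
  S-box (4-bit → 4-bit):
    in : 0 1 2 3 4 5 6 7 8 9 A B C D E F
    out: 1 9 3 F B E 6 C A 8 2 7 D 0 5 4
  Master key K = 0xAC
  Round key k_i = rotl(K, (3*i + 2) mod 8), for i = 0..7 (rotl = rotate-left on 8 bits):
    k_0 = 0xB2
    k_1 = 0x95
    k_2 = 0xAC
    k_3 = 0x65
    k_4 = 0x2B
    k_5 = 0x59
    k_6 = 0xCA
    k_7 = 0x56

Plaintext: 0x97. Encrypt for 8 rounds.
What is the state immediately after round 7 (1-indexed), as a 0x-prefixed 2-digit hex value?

s_0 = plaintext = 0x97
s_1 = Round(s_0, k_0) = 0x77
s_2 = Round(s_1, k_1) = 0x74
s_3 = Round(s_2, k_2) = 0x4D
s_4 = Round(s_3, k_3) = 0xDE
s_5 = Round(s_4, k_4) = 0xE3
s_6 = Round(s_5, k_5) = 0x3C
s_7 = Round(s_6, k_6) = 0xC5
s_8 = Round(s_7, k_7) = 0x53

0xC5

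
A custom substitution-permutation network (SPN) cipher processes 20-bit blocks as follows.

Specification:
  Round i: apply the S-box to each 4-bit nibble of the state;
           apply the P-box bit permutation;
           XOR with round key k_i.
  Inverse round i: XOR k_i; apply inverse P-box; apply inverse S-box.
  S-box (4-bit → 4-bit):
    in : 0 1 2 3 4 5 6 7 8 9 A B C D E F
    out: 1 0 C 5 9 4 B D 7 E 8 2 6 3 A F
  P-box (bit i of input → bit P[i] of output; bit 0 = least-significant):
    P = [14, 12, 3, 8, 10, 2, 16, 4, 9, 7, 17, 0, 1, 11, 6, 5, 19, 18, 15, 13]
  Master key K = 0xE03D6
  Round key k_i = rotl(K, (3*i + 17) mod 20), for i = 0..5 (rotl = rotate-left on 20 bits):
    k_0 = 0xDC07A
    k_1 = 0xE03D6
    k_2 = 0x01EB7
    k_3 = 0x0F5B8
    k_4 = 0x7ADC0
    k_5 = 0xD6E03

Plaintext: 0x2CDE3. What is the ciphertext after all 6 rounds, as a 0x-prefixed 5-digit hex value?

s_0 = plaintext = 0x2CDE3
s_1 = Round(s_0, k_0) = 0xD2AA6
s_2 = Round(s_1, k_1) = 0x252A7
s_3 = Round(s_2, k_2) = 0x2FFEE
s_4 = Round(s_3, k_3) = 0x24E4F
s_5 = Round(s_4, k_4) = 0x7587B
s_6 = Round(s_5, k_5) = 0x6D8D3

0x6D8D3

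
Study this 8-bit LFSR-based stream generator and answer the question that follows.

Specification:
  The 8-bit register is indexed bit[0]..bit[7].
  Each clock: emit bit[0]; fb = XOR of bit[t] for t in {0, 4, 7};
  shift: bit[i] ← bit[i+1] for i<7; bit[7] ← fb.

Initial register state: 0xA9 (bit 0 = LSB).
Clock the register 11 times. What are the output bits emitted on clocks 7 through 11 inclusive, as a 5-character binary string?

01011

reg_0 = 0xA9
clock 1: out=1, reg = 0x54
clock 2: out=0, reg = 0xAA
clock 3: out=0, reg = 0xD5
clock 4: out=1, reg = 0xEA
clock 5: out=0, reg = 0xF5
clock 6: out=1, reg = 0xFA
clock 7: out=0, reg = 0x7D
clock 8: out=1, reg = 0x3E
clock 9: out=0, reg = 0x9F
clock 10: out=1, reg = 0xCF
clock 11: out=1, reg = 0x67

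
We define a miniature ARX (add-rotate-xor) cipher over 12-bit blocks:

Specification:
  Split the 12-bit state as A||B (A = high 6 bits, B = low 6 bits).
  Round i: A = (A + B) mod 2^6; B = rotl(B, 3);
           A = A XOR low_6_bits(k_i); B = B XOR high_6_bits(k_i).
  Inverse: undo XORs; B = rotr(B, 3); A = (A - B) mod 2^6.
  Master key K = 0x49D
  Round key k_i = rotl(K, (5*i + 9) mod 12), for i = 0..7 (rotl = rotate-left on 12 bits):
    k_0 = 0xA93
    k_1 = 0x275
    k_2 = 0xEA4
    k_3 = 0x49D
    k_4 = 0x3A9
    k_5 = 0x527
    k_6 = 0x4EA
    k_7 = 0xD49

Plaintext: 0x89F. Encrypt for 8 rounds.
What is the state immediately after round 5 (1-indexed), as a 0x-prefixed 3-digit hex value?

0x87E

s_0 = plaintext = 0x89F
s_1 = Round(s_0, k_0) = 0x491
s_2 = Round(s_1, k_1) = 0x583
s_3 = Round(s_2, k_2) = 0xF62
s_4 = Round(s_3, k_3) = 0x086
s_5 = Round(s_4, k_4) = 0x87E
s_6 = Round(s_5, k_5) = 0xE23
s_7 = Round(s_6, k_6) = 0xC4F
s_8 = Round(s_7, k_7) = 0x24C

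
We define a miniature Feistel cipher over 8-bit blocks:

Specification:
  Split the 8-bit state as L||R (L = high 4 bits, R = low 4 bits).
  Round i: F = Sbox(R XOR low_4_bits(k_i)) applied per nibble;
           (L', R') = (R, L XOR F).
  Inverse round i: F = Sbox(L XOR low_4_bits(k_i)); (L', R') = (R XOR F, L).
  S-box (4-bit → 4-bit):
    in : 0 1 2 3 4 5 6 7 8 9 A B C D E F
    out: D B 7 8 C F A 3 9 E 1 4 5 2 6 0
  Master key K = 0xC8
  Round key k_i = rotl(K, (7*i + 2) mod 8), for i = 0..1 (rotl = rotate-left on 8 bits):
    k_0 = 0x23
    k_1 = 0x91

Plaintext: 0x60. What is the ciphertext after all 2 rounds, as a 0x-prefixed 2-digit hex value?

0xE0

s_0 = plaintext = 0x60
s_1 = Round(s_0, k_0) = 0x0E
s_2 = Round(s_1, k_1) = 0xE0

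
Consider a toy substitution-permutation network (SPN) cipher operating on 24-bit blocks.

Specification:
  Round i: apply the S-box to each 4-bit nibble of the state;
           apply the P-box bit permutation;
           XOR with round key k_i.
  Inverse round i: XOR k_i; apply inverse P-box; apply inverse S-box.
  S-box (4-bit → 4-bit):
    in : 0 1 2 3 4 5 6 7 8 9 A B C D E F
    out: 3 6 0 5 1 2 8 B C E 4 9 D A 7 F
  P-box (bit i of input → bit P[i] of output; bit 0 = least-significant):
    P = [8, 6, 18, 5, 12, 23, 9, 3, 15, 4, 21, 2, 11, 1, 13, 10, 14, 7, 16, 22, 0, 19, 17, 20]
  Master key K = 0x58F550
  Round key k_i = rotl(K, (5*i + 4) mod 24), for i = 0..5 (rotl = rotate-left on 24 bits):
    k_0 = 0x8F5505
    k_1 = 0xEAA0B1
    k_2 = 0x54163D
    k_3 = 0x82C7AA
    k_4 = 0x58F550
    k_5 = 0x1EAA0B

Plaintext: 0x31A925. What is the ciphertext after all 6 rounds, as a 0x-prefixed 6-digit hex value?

s_0 = plaintext = 0x31A925
s_1 = Round(s_0, k_0) = 0xAC75D0
s_2 = Round(s_1, k_1) = 0x29EDEB
s_3 = Round(s_2, k_2) = 0x952D8B
s_4 = Round(s_3, k_3) = 0x98C416
s_5 = Round(s_4, k_4) = 0x835B70
s_6 = Round(s_5, k_5) = 0x8D7B45

0x8D7B45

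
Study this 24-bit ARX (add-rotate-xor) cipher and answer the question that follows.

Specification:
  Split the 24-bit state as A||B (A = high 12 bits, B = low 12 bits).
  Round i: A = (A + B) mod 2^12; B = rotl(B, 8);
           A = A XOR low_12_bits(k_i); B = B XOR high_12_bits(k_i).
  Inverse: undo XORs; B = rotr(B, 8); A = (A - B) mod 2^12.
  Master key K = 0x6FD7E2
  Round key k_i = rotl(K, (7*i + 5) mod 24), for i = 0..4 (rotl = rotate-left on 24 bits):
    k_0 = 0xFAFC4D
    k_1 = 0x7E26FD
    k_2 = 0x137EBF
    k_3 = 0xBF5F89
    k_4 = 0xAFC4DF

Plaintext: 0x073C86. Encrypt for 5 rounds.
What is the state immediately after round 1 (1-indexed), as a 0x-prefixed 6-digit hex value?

s_0 = plaintext = 0x073C86
s_1 = Round(s_0, k_0) = 0x0B4967
s_2 = Round(s_1, k_1) = 0xCE6074
s_3 = Round(s_2, k_2) = 0x3E5530
s_4 = Round(s_3, k_3) = 0x69CBA6
s_5 = Round(s_4, k_4) = 0x69DC46

0x0B4967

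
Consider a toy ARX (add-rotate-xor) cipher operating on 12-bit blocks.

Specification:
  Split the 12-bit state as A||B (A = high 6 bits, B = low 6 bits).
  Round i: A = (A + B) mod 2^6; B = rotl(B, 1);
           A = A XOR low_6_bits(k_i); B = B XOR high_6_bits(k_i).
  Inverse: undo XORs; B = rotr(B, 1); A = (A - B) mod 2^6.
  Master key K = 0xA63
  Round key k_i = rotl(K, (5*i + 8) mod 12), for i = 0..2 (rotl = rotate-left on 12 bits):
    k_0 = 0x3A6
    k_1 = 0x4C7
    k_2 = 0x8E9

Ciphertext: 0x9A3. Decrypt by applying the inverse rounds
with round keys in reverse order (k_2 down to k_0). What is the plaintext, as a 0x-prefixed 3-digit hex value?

0x1B3

s_0 = ciphertext = 0x9A3
s_1 = InvRound(s_0, k_2) = 0x3C0
s_2 = InvRound(s_1, k_1) = 0x7E9
s_3 = InvRound(s_2, k_0) = 0x1B3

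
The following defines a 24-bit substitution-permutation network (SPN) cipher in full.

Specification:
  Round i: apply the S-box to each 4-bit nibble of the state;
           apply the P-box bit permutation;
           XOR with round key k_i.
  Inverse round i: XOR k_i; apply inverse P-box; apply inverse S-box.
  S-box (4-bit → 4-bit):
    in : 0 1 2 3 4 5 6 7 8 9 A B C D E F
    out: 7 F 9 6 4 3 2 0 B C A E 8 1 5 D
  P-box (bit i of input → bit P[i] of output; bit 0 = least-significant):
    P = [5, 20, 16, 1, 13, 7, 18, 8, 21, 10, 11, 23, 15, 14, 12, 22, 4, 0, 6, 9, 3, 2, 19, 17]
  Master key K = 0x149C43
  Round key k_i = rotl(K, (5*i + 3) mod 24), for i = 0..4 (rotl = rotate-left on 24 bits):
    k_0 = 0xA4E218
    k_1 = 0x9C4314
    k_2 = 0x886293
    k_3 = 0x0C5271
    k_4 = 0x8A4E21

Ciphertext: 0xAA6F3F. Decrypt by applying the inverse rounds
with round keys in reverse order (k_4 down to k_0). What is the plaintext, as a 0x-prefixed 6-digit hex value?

s_0 = ciphertext = 0xAA6F3F
s_1 = InvRound(s_0, k_4) = 0x5D7D2C
s_2 = InvRound(s_1, k_3) = 0x51C323
s_3 = InvRound(s_2, k_2) = 0x4D2C80
s_4 = InvRound(s_3, k_1) = 0x62AB83
s_5 = InvRound(s_4, k_0) = 0x25A9BC

0x25A9BC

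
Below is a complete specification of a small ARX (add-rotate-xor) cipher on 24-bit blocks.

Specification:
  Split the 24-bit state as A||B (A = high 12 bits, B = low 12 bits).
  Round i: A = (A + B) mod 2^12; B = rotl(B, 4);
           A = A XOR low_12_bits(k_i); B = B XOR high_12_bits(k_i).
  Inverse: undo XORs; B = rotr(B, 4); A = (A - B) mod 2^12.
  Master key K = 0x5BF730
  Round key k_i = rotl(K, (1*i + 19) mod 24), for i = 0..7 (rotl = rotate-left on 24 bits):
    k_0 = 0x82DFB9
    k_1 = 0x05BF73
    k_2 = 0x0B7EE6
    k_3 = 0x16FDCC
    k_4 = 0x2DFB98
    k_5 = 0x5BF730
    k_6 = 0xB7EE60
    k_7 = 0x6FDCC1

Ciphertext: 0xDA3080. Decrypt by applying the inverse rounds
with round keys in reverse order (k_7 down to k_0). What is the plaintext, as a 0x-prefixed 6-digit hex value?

0xC026BF

s_0 = ciphertext = 0xDA3080
s_1 = InvRound(s_0, k_7) = 0x3FBD67
s_2 = InvRound(s_1, k_6) = 0x43A961
s_3 = InvRound(s_2, k_5) = 0x43DECD
s_4 = InvRound(s_3, k_4) = 0xCE42C1
s_5 = InvRound(s_4, k_3) = 0x2EEE3A
s_6 = InvRound(s_5, k_2) = 0xE20DE8
s_7 = InvRound(s_6, k_1) = 0xD783DB
s_8 = InvRound(s_7, k_0) = 0xC026BF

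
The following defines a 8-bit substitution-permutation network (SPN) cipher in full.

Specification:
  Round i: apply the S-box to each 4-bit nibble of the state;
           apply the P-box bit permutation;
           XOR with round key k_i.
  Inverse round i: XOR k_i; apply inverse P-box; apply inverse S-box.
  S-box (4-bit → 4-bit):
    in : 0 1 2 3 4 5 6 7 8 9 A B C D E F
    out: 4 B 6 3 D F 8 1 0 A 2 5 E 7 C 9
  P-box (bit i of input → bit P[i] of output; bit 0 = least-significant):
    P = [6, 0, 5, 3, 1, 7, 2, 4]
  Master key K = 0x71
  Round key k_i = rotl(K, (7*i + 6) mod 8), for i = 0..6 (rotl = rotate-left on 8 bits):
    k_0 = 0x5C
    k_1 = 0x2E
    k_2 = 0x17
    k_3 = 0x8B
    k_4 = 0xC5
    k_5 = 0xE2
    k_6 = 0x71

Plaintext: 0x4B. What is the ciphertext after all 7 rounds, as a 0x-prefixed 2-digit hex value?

0x0A

s_0 = plaintext = 0x4B
s_1 = Round(s_0, k_0) = 0x2A
s_2 = Round(s_1, k_1) = 0xAB
s_3 = Round(s_2, k_2) = 0xF7
s_4 = Round(s_3, k_3) = 0xD9
s_5 = Round(s_4, k_4) = 0x4A
s_6 = Round(s_5, k_5) = 0xF5
s_7 = Round(s_6, k_6) = 0x0A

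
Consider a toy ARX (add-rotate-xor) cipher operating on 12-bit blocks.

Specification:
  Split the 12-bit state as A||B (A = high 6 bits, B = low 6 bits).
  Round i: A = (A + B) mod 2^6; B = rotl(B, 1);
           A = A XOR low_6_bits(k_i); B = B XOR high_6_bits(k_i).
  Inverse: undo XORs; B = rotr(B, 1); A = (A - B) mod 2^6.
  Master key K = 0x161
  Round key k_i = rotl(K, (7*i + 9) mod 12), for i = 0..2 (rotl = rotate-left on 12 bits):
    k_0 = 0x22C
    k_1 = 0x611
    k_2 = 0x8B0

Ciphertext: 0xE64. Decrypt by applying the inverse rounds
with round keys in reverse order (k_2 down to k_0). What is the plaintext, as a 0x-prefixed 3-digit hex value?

s_0 = ciphertext = 0xE64
s_1 = InvRound(s_0, k_2) = 0x183
s_2 = InvRound(s_1, k_1) = 0xAAD
s_3 = InvRound(s_2, k_0) = 0x532

0x532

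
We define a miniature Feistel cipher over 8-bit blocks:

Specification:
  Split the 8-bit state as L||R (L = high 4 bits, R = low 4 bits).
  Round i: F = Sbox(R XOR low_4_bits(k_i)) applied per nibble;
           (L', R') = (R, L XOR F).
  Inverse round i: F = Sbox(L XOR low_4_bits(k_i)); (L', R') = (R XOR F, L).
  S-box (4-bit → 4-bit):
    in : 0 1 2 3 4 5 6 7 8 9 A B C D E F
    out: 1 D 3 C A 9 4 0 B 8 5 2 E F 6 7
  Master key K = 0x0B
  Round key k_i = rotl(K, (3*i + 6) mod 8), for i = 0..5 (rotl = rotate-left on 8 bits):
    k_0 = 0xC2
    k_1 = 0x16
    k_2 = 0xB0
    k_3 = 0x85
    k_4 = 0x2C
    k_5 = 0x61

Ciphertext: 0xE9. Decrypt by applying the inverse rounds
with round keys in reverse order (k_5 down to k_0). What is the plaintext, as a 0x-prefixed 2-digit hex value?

0xE6

s_0 = ciphertext = 0xE9
s_1 = InvRound(s_0, k_5) = 0xEE
s_2 = InvRound(s_1, k_4) = 0xDE
s_3 = InvRound(s_2, k_3) = 0x5D
s_4 = InvRound(s_3, k_2) = 0x45
s_5 = InvRound(s_4, k_1) = 0x64
s_6 = InvRound(s_5, k_0) = 0xE6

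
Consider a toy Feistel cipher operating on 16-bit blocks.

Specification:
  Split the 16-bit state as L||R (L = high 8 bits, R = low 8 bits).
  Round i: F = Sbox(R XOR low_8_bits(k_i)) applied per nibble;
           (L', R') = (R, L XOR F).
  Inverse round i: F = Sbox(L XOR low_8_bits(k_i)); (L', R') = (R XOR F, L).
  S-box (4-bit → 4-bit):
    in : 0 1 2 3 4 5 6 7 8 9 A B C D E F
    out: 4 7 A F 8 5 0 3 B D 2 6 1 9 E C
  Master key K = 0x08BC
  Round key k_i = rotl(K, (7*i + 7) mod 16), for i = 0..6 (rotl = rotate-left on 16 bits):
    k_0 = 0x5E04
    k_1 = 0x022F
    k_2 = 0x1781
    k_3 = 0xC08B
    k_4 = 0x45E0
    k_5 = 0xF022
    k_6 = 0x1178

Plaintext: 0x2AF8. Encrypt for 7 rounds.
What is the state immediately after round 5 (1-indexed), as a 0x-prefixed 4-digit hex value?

s_0 = plaintext = 0x2AF8
s_1 = Round(s_0, k_0) = 0xF8EB
s_2 = Round(s_1, k_1) = 0xEBE0
s_3 = Round(s_2, k_2) = 0xE0EC
s_4 = Round(s_3, k_3) = 0xECE3
s_5 = Round(s_4, k_4) = 0xE3A3
s_6 = Round(s_5, k_5) = 0xA354
s_7 = Round(s_6, k_6) = 0x5402

0xE3A3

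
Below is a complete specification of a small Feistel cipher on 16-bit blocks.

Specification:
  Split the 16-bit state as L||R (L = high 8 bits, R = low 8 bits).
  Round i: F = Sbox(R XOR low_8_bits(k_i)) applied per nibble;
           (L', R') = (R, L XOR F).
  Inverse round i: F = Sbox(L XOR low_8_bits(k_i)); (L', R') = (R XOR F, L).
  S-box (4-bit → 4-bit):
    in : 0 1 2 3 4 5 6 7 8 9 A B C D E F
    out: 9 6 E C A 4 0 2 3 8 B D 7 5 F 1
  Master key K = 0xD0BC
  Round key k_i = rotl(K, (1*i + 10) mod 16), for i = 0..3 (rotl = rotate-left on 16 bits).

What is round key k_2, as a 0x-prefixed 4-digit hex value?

K = 0xD0BC
k_0 = rotl(K, (1*0+10) mod 16) = rotl(K, 10) = 0xF342
k_1 = rotl(K, (1*1+10) mod 16) = rotl(K, 11) = 0xE685
k_2 = rotl(K, (1*2+10) mod 16) = rotl(K, 12) = 0xCD0B

0xCD0B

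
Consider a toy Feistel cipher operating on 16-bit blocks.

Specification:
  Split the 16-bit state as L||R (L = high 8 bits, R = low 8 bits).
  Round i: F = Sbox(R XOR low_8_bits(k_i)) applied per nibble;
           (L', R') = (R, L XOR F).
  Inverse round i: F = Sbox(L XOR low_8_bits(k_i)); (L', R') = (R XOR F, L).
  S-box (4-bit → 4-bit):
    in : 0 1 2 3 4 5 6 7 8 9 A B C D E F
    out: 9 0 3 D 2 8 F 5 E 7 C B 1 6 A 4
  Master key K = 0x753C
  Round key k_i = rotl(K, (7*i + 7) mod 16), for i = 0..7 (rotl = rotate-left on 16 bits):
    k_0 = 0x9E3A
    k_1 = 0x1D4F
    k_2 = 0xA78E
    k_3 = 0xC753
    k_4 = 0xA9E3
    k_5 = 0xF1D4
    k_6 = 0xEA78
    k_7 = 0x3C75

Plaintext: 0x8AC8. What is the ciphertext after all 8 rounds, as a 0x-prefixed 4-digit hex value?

0x57D5

s_0 = plaintext = 0x8AC8
s_1 = Round(s_0, k_0) = 0xC8C9
s_2 = Round(s_1, k_1) = 0xC927
s_3 = Round(s_2, k_2) = 0x270E
s_4 = Round(s_3, k_3) = 0x0EA1
s_5 = Round(s_4, k_4) = 0xA12D
s_6 = Round(s_5, k_5) = 0x2DE6
s_7 = Round(s_6, k_6) = 0xE657
s_8 = Round(s_7, k_7) = 0x57D5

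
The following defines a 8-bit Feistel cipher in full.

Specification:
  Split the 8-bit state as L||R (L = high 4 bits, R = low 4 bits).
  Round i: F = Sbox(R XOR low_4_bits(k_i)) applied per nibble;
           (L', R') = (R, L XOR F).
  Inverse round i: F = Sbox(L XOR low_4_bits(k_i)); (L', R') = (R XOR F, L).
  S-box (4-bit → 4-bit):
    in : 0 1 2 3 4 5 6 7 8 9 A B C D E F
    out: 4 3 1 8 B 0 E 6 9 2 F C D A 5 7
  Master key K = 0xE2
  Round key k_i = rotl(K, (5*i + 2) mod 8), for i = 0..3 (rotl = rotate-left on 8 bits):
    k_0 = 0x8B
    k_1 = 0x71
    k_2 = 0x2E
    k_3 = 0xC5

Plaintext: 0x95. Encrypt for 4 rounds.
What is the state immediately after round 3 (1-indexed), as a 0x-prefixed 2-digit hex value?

s_0 = plaintext = 0x95
s_1 = Round(s_0, k_0) = 0x5C
s_2 = Round(s_1, k_1) = 0xCF
s_3 = Round(s_2, k_2) = 0xFF
s_4 = Round(s_3, k_3) = 0xF0

0xFF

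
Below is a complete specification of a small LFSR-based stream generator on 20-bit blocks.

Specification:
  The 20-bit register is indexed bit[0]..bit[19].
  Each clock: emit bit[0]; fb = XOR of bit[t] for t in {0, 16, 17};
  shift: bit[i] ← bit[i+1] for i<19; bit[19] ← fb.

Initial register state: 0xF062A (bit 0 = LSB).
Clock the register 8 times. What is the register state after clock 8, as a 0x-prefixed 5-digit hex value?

reg_0 = 0xF062A
clock 1: out=0, reg = 0x78315
clock 2: out=1, reg = 0xBC18A
clock 3: out=0, reg = 0x5E0C5
clock 4: out=1, reg = 0x2F062
clock 5: out=0, reg = 0x97831
clock 6: out=1, reg = 0x4BC18
clock 7: out=0, reg = 0x25E0C
clock 8: out=0, reg = 0x92F06

0x92F06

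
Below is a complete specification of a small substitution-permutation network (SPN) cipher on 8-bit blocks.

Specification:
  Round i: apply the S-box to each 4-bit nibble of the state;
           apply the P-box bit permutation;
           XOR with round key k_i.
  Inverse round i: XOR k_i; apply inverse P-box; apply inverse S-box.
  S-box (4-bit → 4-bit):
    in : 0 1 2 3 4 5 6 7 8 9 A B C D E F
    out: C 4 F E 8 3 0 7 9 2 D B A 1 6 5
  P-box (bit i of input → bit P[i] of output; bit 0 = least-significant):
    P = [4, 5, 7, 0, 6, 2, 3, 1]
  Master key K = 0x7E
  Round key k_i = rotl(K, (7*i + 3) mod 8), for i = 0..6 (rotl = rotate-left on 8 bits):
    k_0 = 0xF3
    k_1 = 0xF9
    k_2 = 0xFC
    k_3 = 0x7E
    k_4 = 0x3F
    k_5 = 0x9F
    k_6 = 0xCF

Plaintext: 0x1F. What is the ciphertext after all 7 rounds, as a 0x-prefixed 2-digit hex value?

0x18

s_0 = plaintext = 0x1F
s_1 = Round(s_0, k_0) = 0x6B
s_2 = Round(s_1, k_1) = 0xC8
s_3 = Round(s_2, k_2) = 0xEB
s_4 = Round(s_3, k_3) = 0x43
s_5 = Round(s_4, k_4) = 0x9C
s_6 = Round(s_5, k_5) = 0xBA
s_7 = Round(s_6, k_6) = 0x18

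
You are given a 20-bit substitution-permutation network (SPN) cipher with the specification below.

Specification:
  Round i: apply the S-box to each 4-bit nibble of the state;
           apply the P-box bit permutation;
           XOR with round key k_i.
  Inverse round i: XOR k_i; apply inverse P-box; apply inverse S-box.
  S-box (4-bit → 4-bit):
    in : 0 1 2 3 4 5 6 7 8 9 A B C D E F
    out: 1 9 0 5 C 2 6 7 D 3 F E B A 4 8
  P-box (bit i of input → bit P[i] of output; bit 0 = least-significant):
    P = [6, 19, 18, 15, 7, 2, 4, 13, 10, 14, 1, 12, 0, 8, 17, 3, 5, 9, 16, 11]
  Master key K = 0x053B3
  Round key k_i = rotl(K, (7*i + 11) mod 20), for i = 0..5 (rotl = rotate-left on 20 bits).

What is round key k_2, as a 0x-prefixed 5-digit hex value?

K = 0x053B3
k_0 = rotl(K, (7*0+11) mod 20) = rotl(K, 11) = 0xD9829
k_1 = rotl(K, (7*1+11) mod 20) = rotl(K, 18) = 0xC14EC
k_2 = rotl(K, (7*2+11) mod 20) = rotl(K, 5) = 0xA7660

0xA7660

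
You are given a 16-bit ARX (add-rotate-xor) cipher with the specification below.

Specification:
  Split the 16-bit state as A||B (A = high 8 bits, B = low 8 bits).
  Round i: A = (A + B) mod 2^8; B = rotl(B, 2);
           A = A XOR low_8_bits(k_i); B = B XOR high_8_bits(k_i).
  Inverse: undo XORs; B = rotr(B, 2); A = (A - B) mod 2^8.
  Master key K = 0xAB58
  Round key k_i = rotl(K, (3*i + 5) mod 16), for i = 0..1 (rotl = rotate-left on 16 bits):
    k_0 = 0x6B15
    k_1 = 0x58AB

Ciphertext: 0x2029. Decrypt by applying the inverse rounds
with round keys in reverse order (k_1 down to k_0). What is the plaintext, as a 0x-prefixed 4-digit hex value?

0x6DCD

s_0 = ciphertext = 0x2029
s_1 = InvRound(s_0, k_1) = 0x2F5C
s_2 = InvRound(s_1, k_0) = 0x6DCD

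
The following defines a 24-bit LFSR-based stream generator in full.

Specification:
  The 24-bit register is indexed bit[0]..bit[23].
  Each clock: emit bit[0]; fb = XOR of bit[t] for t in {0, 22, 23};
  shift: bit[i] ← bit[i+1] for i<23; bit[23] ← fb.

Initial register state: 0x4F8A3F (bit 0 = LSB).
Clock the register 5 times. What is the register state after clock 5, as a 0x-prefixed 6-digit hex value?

0x927C51

reg_0 = 0x4F8A3F
clock 1: out=1, reg = 0x27C51F
clock 2: out=1, reg = 0x93E28F
clock 3: out=1, reg = 0x49F147
clock 4: out=1, reg = 0x24F8A3
clock 5: out=1, reg = 0x927C51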